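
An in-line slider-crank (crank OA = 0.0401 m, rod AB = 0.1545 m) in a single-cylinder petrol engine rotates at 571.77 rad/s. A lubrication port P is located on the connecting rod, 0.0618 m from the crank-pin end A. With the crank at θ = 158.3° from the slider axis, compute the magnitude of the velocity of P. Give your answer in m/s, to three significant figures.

14.9

ω = 571.8 rad/s.  Crank-pin speed |V_A| = rω = 22.928 m/s, perpendicular to OA.
Rod angle: sinφ = −(r/L) sinθ ⇒ φ = -5.507°; ω_rod = −rω cosθ/√(L²−r²sin²θ) = +138.52 rad/s.
V_P = V_A + ω_rod × AP, with AP = 0.0618 m along the rod.
Components: V_Px = −rω sinθ − a·ω_rod·sinφ = -7.656 m/s;  V_Py = rω cosθ + a·ω_rod·cosφ = -12.782 m/s.
|V_P| = √(V_Px² + V_Py²) = 14.899 m/s.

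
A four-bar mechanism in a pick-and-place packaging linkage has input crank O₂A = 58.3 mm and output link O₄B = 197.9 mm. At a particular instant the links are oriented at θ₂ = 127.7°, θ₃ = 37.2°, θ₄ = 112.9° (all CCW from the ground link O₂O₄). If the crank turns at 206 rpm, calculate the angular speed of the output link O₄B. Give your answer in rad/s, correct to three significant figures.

ω₂ = 21.57 rad/s (from 206 rpm).
Differentiating the loop-closure r₂e^{iθ₂}+r₃e^{iθ₃}=r₁+r₄e^{iθ₄} gives r₂ω₂e^{iθ₂}+r₃ω₃e^{iθ₃}=r₄ω₄e^{iθ₄}.
Eliminating the other unknown: ω₄ = r₂ω₂ sin(θ₂−θ₃) / [r₄ sin(θ₄−θ₃)].
Numerator sine = +0.99996; denominator sine = +0.96902.
Result = 0.0583·21.57·(+0.99996) / (0.1979·(+0.96902)) = +6.558 rad/s; magnitude 6.558 rad/s.

6.56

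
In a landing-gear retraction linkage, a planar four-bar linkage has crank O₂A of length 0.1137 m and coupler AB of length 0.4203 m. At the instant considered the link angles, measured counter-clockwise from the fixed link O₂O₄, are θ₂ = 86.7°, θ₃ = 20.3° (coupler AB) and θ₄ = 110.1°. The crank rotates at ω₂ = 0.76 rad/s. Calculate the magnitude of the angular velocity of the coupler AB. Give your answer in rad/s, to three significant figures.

ω₂ = 0.76 rad/s
Differentiating the loop-closure r₂e^{iθ₂}+r₃e^{iθ₃}=r₁+r₄e^{iθ₄} gives r₂ω₂e^{iθ₂}+r₃ω₃e^{iθ₃}=r₄ω₄e^{iθ₄}.
Eliminating the other unknown: ω₃ = r₂ω₂ sin(θ₄−θ₂) / [r₃ sin(θ₃−θ₄)].
Numerator sine = +0.39715; denominator sine = -0.99999.
Result = 0.1137·0.76·(+0.39715) / (0.4203·(-0.99999)) = -0.081653 rad/s; magnitude 0.081653 rad/s.

0.0817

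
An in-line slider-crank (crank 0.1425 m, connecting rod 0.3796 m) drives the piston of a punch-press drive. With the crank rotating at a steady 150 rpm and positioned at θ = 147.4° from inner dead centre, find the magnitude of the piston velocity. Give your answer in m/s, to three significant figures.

ω = 2π·150/60 = 15.71 rad/s
For an in-line slider-crank, x = r cosθ + √(L² − r² sin²θ), so v = −rω sinθ·[1 + r cosθ/√(L² − r² sin²θ)].
With r = 0.1425 m, L = 0.3796 m, θ = 147.4°: √(L² − r² sin²θ) = 0.37176 m.
v = −0.1425·15.71·0.53877·[1 + 0.1425·-0.84245/0.37176] = -0.81653 m/s.
|v| = 0.81653 m/s.

0.817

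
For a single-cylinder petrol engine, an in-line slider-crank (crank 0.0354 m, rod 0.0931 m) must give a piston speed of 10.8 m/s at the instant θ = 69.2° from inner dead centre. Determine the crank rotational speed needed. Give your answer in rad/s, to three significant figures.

For an in-line slider-crank, |v_piston| = rω|sinθ|·[1 + r cosθ/√(L² − r² sin²θ)].
With r = 0.0354 m, L = 0.0931 m, θ = 69.2°: the bracketed kinematic factor |dx/dθ| = 0.037873 m.
ω = v/|dx/dθ| = 10.8/0.037873 = 285.16 rad/s.

285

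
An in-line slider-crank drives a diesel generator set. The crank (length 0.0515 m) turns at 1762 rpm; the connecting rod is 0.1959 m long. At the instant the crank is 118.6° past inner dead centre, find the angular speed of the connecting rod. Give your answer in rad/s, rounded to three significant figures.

23.9

ω = 184.5 rad/s (converted from 1762 rpm).
The rod makes angle φ with the slider axis where L sinφ = r sinθ; differentiating, L cosφ·φ̇ = r ω cosθ.
L cosφ = √(L² − r² sin²θ) = 0.19061 m.
|ω_rod| = r ω |cosθ| / √(L² − r² sin²θ) = 0.0515·184.5·0.47869/0.19061 = 23.864 rad/s.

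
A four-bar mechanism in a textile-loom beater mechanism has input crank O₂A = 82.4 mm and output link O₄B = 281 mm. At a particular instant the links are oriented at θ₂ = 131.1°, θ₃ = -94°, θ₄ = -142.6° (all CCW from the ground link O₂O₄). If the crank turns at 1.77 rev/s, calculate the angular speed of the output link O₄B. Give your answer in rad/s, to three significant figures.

ω₂ = 11.12 rad/s (from 1.77 rev/s).
Differentiating the loop-closure r₂e^{iθ₂}+r₃e^{iθ₃}=r₁+r₄e^{iθ₄} gives r₂ω₂e^{iθ₂}+r₃ω₃e^{iθ₃}=r₄ω₄e^{iθ₄}.
Eliminating the other unknown: ω₄ = r₂ω₂ sin(θ₂−θ₃) / [r₄ sin(θ₄−θ₃)].
Numerator sine = -0.70834; denominator sine = -0.75011.
Result = 0.0824·11.12·(-0.70834) / (0.281·(-0.75011)) = +3.0796 rad/s; magnitude 3.0796 rad/s.

3.08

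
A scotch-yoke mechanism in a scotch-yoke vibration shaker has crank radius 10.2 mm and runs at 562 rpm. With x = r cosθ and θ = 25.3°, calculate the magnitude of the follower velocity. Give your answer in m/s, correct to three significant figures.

0.257

ω = 58.85 rad/s (from 562 rpm).
x = r cosθ ⇒ ẋ = −rω sinθ.
|v| = rω|sinθ| = 0.0102·58.85·|sin 25.3°| = 0.25654 m/s.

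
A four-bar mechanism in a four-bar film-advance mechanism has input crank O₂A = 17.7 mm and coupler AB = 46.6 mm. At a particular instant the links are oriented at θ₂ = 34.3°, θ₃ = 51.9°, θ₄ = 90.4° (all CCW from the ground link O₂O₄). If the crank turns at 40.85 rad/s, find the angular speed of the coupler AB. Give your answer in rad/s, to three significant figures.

20.7

ω₂ = 40.85 rad/s
Differentiating the loop-closure r₂e^{iθ₂}+r₃e^{iθ₃}=r₁+r₄e^{iθ₄} gives r₂ω₂e^{iθ₂}+r₃ω₃e^{iθ₃}=r₄ω₄e^{iθ₄}.
Eliminating the other unknown: ω₃ = r₂ω₂ sin(θ₄−θ₂) / [r₃ sin(θ₃−θ₄)].
Numerator sine = +0.83001; denominator sine = -0.62251.
Result = 0.0177·40.85·(+0.83001) / (0.0466·(-0.62251)) = -20.688 rad/s; magnitude 20.688 rad/s.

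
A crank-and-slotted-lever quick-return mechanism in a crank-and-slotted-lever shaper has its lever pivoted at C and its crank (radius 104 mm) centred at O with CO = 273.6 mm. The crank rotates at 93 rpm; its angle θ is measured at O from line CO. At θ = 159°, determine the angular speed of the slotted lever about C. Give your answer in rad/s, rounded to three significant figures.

4.71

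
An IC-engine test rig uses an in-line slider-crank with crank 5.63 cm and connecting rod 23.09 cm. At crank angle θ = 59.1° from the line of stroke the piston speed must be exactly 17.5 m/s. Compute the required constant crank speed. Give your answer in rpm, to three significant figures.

3070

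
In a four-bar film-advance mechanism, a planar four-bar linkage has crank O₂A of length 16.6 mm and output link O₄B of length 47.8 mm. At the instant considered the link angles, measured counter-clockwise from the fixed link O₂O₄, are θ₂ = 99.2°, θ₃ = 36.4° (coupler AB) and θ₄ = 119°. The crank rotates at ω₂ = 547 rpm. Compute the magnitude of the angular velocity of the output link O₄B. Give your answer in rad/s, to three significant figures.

17.8

ω₂ = 57.28 rad/s (from 547 rpm).
Differentiating the loop-closure r₂e^{iθ₂}+r₃e^{iθ₃}=r₁+r₄e^{iθ₄} gives r₂ω₂e^{iθ₂}+r₃ω₃e^{iθ₃}=r₄ω₄e^{iθ₄}.
Eliminating the other unknown: ω₄ = r₂ω₂ sin(θ₂−θ₃) / [r₄ sin(θ₄−θ₃)].
Numerator sine = +0.88942; denominator sine = +0.99167.
Result = 0.0166·57.28·(+0.88942) / (0.0478·(+0.99167)) = +17.842 rad/s; magnitude 17.842 rad/s.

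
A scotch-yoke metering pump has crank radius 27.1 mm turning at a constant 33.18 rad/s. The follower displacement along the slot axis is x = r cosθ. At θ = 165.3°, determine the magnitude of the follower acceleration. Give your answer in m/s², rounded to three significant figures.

ω = 33.18 rad/s
x = r cosθ ⇒ ẍ = −rω² cosθ (ω constant).
|a| = rω²|cosθ| = 0.0271·(33.18)²·|cos 165.3°| = 28.858 m/s².

28.9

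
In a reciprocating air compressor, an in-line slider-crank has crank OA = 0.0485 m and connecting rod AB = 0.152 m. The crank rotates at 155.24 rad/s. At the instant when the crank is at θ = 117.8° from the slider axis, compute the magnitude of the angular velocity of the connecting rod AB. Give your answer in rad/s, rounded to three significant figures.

24.1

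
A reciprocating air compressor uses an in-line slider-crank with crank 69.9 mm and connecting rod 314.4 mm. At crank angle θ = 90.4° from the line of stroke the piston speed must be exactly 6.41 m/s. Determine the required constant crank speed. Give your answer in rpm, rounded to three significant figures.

877

For an in-line slider-crank, |v_piston| = rω|sinθ|·[1 + r cosθ/√(L² − r² sin²θ)].
With r = 0.0699 m, L = 0.3144 m, θ = 90.4°: the bracketed kinematic factor |dx/dθ| = 0.069787 m.
ω = v/|dx/dθ| = 6.41/0.069787 = 91.851 rad/s.
N = 60ω/(2π) = 877.11 rpm.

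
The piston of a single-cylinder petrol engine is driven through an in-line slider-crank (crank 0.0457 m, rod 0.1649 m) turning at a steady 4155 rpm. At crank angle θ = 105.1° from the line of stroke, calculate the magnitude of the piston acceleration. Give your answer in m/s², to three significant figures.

ω = 2π·4155/60 = 435.1 rad/s
x(θ) = r cosθ + √(L² − r² sin²θ); with ω constant, a = ω²·d²x/dθ².
d²x/dθ² = −r cosθ − r²(cos2θ)/√u − r⁴ sin²2θ/(4u^{3/2}),  u = L² − r² sin²θ = 0.0252453 m².
Substituting r = 0.0457 m, L = 0.1649 m, θ = 105.1°: d²x/dθ² = +0.023197 m.
a = ω²·d²x/dθ² = (435.1)²·(+0.023197) = +4391.6 m/s²;  |a| = 4391.6 m/s².

4390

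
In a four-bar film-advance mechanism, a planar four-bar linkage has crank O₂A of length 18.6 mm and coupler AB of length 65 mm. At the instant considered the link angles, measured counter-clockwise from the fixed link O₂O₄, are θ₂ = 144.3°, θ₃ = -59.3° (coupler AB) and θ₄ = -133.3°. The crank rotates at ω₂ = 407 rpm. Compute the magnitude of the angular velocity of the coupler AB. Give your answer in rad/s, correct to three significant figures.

12.6

ω₂ = 42.62 rad/s (from 407 rpm).
Differentiating the loop-closure r₂e^{iθ₂}+r₃e^{iθ₃}=r₁+r₄e^{iθ₄} gives r₂ω₂e^{iθ₂}+r₃ω₃e^{iθ₃}=r₄ω₄e^{iθ₄}.
Eliminating the other unknown: ω₃ = r₂ω₂ sin(θ₄−θ₂) / [r₃ sin(θ₃−θ₄)].
Numerator sine = +0.99122; denominator sine = +0.96126.
Result = 0.0186·42.62·(+0.99122) / (0.065·(+0.96126)) = +12.576 rad/s; magnitude 12.576 rad/s.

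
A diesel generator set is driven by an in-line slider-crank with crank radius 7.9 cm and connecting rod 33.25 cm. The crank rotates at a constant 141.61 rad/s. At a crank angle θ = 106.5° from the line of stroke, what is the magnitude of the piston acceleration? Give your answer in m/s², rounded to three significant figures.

772

ω = 141.6 rad/s
x(θ) = r cosθ + √(L² − r² sin²θ); with ω constant, a = ω²·d²x/dθ².
d²x/dθ² = −r cosθ − r²(cos2θ)/√u − r⁴ sin²2θ/(4u^{3/2}),  u = L² − r² sin²θ = 0.104819 m².
Substituting r = 0.079 m, L = 0.3325 m, θ = 106.5°: d²x/dθ² = +0.038519 m.
a = ω²·d²x/dθ² = (141.6)²·(+0.038519) = +772.44 m/s²;  |a| = 772.44 m/s².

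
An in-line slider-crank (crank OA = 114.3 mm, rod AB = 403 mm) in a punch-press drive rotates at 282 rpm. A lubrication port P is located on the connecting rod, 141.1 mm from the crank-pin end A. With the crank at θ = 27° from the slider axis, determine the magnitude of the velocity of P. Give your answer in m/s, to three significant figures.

2.57

ω = 29.53 rad/s.  Crank-pin speed |V_A| = rω = 3.3754 m/s, perpendicular to OA.
Rod angle: sinφ = −(r/L) sinθ ⇒ φ = -7.398°; ω_rod = −rω cosθ/√(L²−r²sin²θ) = -7.5254 rad/s.
V_P = V_A + ω_rod × AP, with AP = 0.1411 m along the rod.
Components: V_Px = −rω sinθ − a·ω_rod·sinφ = -1.6691 m/s;  V_Py = rω cosθ + a·ω_rod·cosφ = +1.9545 m/s.
|V_P| = √(V_Px² + V_Py²) = 2.5702 m/s.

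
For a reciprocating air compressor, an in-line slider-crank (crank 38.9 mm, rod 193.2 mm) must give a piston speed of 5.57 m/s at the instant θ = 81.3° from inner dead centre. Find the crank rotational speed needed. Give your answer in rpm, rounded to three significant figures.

For an in-line slider-crank, |v_piston| = rω|sinθ|·[1 + r cosθ/√(L² − r² sin²θ)].
With r = 0.0389 m, L = 0.1932 m, θ = 81.3°: the bracketed kinematic factor |dx/dθ| = 0.039647 m.
ω = v/|dx/dθ| = 5.57/0.039647 = 140.49 rad/s.
N = 60ω/(2π) = 1341.6 rpm.

1340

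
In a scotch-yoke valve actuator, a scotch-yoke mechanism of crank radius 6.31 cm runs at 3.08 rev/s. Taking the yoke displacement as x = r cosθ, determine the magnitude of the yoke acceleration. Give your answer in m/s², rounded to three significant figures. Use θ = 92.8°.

ω = 19.35 rad/s (from 3.08 rev/s).
x = r cosθ ⇒ ẍ = −rω² cosθ (ω constant).
|a| = rω²|cosθ| = 0.0631·(19.35)²·|cos 92.8°| = 1.1544 m/s².

1.15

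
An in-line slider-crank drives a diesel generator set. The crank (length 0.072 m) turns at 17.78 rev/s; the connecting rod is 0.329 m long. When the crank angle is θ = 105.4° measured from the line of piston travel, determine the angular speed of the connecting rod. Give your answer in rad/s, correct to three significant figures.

6.64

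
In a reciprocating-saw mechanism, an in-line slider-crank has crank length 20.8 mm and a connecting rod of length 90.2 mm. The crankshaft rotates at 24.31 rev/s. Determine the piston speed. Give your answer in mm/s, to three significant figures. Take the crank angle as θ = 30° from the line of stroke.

1910

ω = 2π·24.3 = 152.7 rad/s
For an in-line slider-crank, x = r cosθ + √(L² − r² sin²θ), so v = −rω sinθ·[1 + r cosθ/√(L² − r² sin²θ)].
With r = 0.0208 m, L = 0.0902 m, θ = 30°: √(L² − r² sin²θ) = 0.089598 m.
v = −0.0208·152.7·0.50000·[1 + 0.0208·0.86603/0.089598] = -1.9079 m/s.
|v| = 1.9079 m/s = 1907.9 mm/s.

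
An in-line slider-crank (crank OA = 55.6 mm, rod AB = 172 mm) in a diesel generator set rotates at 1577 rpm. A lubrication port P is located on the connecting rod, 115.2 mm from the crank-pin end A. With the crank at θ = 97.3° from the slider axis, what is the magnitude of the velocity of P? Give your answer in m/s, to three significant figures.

ω = 165.1 rad/s.  Crank-pin speed |V_A| = rω = 9.182 m/s, perpendicular to OA.
Rod angle: sinφ = −(r/L) sinθ ⇒ φ = -18.701°; ω_rod = −rω cosθ/√(L²−r²sin²θ) = +7.1612 rad/s.
V_P = V_A + ω_rod × AP, with AP = 0.1152 m along the rod.
Components: V_Px = −rω sinθ − a·ω_rod·sinφ = -8.843 m/s;  V_Py = rω cosθ + a·ω_rod·cosφ = -0.38528 m/s.
|V_P| = √(V_Px² + V_Py²) = 8.8514 m/s.

8.85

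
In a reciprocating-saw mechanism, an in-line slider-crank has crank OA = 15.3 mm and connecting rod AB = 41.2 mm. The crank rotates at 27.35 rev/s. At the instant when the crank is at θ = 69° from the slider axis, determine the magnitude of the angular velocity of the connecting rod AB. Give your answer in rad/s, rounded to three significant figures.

ω = 171.8 rad/s (converted from 27.35 rev/s).
The rod makes angle φ with the slider axis where L sinφ = r sinθ; differentiating, L cosφ·φ̇ = r ω cosθ.
L cosφ = √(L² − r² sin²θ) = 0.038645 m.
|ω_rod| = r ω |cosθ| / √(L² − r² sin²θ) = 0.0153·171.8·0.35837/0.038645 = 24.382 rad/s.

24.4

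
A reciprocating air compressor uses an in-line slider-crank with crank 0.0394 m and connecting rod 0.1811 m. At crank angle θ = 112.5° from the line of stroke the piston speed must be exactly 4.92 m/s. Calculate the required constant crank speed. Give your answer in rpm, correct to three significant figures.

1410

For an in-line slider-crank, |v_piston| = rω|sinθ|·[1 + r cosθ/√(L² − r² sin²θ)].
With r = 0.0394 m, L = 0.1811 m, θ = 112.5°: the bracketed kinematic factor |dx/dθ| = 0.033307 m.
ω = v/|dx/dθ| = 4.92/0.033307 = 147.72 rad/s.
N = 60ω/(2π) = 1410.6 rpm.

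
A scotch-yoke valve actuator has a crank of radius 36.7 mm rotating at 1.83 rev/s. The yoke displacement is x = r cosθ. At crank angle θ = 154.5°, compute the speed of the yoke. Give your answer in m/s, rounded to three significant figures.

ω = 11.5 rad/s (from 1.83 rev/s).
x = r cosθ ⇒ ẋ = −rω sinθ.
|v| = rω|sinθ| = 0.0367·11.5·|sin 154.5°| = 0.18167 m/s.

0.182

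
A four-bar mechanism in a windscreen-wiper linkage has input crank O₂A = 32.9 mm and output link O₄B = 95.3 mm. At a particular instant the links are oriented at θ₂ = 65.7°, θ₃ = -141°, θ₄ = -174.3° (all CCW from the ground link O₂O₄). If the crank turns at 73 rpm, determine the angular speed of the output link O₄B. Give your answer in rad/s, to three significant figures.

ω₂ = 7.645 rad/s (from 73 rpm).
Differentiating the loop-closure r₂e^{iθ₂}+r₃e^{iθ₃}=r₁+r₄e^{iθ₄} gives r₂ω₂e^{iθ₂}+r₃ω₃e^{iθ₃}=r₄ω₄e^{iθ₄}.
Eliminating the other unknown: ω₄ = r₂ω₂ sin(θ₂−θ₃) / [r₄ sin(θ₄−θ₃)].
Numerator sine = -0.44932; denominator sine = -0.54902.
Result = 0.0329·7.645·(-0.44932) / (0.0953·(-0.54902)) = +2.1598 rad/s; magnitude 2.1598 rad/s.

2.16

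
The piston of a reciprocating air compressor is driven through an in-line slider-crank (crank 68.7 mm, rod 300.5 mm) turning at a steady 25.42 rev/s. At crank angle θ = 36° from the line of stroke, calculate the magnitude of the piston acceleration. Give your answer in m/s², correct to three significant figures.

1550

ω = 2π·25.4 = 159.7 rad/s
x(θ) = r cosθ + √(L² − r² sin²θ); with ω constant, a = ω²·d²x/dθ².
d²x/dθ² = −r cosθ − r²(cos2θ)/√u − r⁴ sin²2θ/(4u^{3/2}),  u = L² − r² sin²θ = 0.0886696 m².
Substituting r = 0.0687 m, L = 0.3005 m, θ = 36°: d²x/dθ² = -0.060668 m.
a = ω²·d²x/dθ² = (159.7)²·(-0.060668) = -1547.6 m/s²;  |a| = 1547.6 m/s².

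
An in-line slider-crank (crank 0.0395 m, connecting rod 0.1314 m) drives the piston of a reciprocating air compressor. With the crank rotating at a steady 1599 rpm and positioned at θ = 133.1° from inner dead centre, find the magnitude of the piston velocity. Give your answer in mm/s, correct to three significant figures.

ω = 2π·1599/60 = 167.4 rad/s
For an in-line slider-crank, x = r cosθ + √(L² − r² sin²θ), so v = −rω sinθ·[1 + r cosθ/√(L² − r² sin²θ)].
With r = 0.0395 m, L = 0.1314 m, θ = 133.1°: √(L² − r² sin²θ) = 0.1282 m.
v = −0.0395·167.4·0.73016·[1 + 0.0395·-0.68327/0.1282] = -3.8127 m/s.
|v| = 3.8127 m/s = 3812.7 mm/s.

3810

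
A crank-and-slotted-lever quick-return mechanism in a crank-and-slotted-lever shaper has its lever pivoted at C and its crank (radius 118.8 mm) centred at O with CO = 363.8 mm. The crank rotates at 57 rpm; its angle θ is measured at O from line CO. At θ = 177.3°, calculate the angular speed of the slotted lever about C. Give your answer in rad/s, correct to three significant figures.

ω = 5.969 rad/s (from 57 rpm).
Crank pin A relative to C: A = (d + r cosθ, r sinθ); lever angle φ = atan2(r sinθ, d + r cosθ).
Differentiating tanφ: φ̇ = rω(d cosθ + r)/(d² + r² + 2dr cosθ).
d² + r² + 2dr cosθ = |CA|² = 0.060121 m²;  d cosθ + r = -0.2446 m.
|ω_lever| = |0.1188·5.969·-0.2446| / 0.060121 = 2.885 rad/s.

2.88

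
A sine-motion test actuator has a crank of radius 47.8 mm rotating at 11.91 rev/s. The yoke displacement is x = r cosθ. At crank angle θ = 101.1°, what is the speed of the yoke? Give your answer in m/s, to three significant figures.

3.51

ω = 74.83 rad/s (from 11.91 rev/s).
x = r cosθ ⇒ ẋ = −rω sinθ.
|v| = rω|sinθ| = 0.0478·74.83·|sin 101.1°| = 3.5101 m/s.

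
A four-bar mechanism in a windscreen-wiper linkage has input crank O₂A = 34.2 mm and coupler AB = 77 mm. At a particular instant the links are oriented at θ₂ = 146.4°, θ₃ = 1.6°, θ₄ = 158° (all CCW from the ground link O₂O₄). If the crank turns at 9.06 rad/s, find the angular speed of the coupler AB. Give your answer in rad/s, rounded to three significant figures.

ω₂ = 9.06 rad/s
Differentiating the loop-closure r₂e^{iθ₂}+r₃e^{iθ₃}=r₁+r₄e^{iθ₄} gives r₂ω₂e^{iθ₂}+r₃ω₃e^{iθ₃}=r₄ω₄e^{iθ₄}.
Eliminating the other unknown: ω₃ = r₂ω₂ sin(θ₄−θ₂) / [r₃ sin(θ₃−θ₄)].
Numerator sine = +0.20108; denominator sine = -0.40035.
Result = 0.0342·9.06·(+0.20108) / (0.077·(-0.40035)) = -2.0211 rad/s; magnitude 2.0211 rad/s.

2.02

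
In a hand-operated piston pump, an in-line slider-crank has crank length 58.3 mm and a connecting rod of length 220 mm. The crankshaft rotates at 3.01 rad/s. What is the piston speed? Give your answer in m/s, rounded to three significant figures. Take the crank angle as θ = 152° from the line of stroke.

ω = 3.01 rad/s
For an in-line slider-crank, x = r cosθ + √(L² − r² sin²θ), so v = −rω sinθ·[1 + r cosθ/√(L² − r² sin²θ)].
With r = 0.0583 m, L = 0.22 m, θ = 152°: √(L² − r² sin²θ) = 0.21829 m.
v = −0.0583·3.01·0.46947·[1 + 0.0583·-0.88295/0.21829] = -0.062957 m/s.
|v| = 0.062957 m/s.

0.0630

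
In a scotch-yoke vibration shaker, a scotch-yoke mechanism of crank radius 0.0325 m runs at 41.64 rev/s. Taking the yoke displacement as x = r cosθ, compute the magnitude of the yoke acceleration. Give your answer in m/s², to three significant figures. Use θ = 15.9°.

2140

ω = 261.6 rad/s (from 41.64 rev/s).
x = r cosθ ⇒ ẍ = −rω² cosθ (ω constant).
|a| = rω²|cosθ| = 0.0325·(261.6)²·|cos 15.9°| = 2139.6 m/s².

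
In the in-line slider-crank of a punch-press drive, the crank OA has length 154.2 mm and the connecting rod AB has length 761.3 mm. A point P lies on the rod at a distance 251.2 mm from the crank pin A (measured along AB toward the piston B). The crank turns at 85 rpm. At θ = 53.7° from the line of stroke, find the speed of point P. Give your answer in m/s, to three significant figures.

1.27

ω = 8.901 rad/s.  Crank-pin speed |V_A| = rω = 1.3726 m/s, perpendicular to OA.
Rod angle: sinφ = −(r/L) sinθ ⇒ φ = -9.395°; ω_rod = −rω cosθ/√(L²−r²sin²θ) = -1.0819 rad/s.
V_P = V_A + ω_rod × AP, with AP = 0.2512 m along the rod.
Components: V_Px = −rω sinθ − a·ω_rod·sinφ = -1.1505 m/s;  V_Py = rω cosθ + a·ω_rod·cosφ = +0.54446 m/s.
|V_P| = √(V_Px² + V_Py²) = 1.2729 m/s.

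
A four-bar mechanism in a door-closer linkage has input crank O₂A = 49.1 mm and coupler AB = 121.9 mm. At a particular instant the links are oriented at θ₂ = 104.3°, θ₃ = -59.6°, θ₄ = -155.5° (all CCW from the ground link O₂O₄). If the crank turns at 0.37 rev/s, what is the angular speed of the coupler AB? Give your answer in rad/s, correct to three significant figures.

ω₂ = 2.325 rad/s (from 0.37 rev/s).
Differentiating the loop-closure r₂e^{iθ₂}+r₃e^{iθ₃}=r₁+r₄e^{iθ₄} gives r₂ω₂e^{iθ₂}+r₃ω₃e^{iθ₃}=r₄ω₄e^{iθ₄}.
Eliminating the other unknown: ω₃ = r₂ω₂ sin(θ₄−θ₂) / [r₃ sin(θ₃−θ₄)].
Numerator sine = +0.98420; denominator sine = +0.99470.
Result = 0.0491·2.325·(+0.98420) / (0.1219·(+0.99470)) = +0.9265 rad/s; magnitude 0.9265 rad/s.

0.927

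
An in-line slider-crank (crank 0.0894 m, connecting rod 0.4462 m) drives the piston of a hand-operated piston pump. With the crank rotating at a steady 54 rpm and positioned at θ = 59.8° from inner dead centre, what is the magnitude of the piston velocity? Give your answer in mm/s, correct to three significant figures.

482

ω = 2π·54/60 = 5.655 rad/s
For an in-line slider-crank, x = r cosθ + √(L² − r² sin²θ), so v = −rω sinθ·[1 + r cosθ/√(L² − r² sin²θ)].
With r = 0.0894 m, L = 0.4462 m, θ = 59.8°: √(L² − r² sin²θ) = 0.43946 m.
v = −0.0894·5.655·0.86427·[1 + 0.0894·0.50302/0.43946] = -0.48164 m/s.
|v| = 0.48164 m/s = 481.64 mm/s.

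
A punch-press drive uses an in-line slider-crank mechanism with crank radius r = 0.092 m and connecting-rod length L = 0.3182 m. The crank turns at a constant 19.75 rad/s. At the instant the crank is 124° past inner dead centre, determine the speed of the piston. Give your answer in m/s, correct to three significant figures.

ω = 19.75 rad/s
For an in-line slider-crank, x = r cosθ + √(L² − r² sin²θ), so v = −rω sinθ·[1 + r cosθ/√(L² − r² sin²θ)].
With r = 0.092 m, L = 0.3182 m, θ = 124°: √(L² − r² sin²θ) = 0.30892 m.
v = −0.092·19.75·0.82904·[1 + 0.092·-0.55919/0.30892] = -1.2555 m/s.
|v| = 1.2555 m/s.

1.26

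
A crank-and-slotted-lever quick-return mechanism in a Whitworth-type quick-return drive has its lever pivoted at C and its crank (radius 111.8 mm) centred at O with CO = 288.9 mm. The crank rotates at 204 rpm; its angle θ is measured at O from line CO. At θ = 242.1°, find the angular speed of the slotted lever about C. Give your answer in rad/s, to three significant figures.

0.850

ω = 21.36 rad/s (from 204 rpm).
Crank pin A relative to C: A = (d + r cosθ, r sinθ); lever angle φ = atan2(r sinθ, d + r cosθ).
Differentiating tanφ: φ̇ = rω(d cosθ + r)/(d² + r² + 2dr cosθ).
d² + r² + 2dr cosθ = |CA|² = 0.0657351 m²;  d cosθ + r = -0.023385 m.
|ω_lever| = |0.1118·21.36·-0.023385| / 0.0657351 = 0.84965 rad/s.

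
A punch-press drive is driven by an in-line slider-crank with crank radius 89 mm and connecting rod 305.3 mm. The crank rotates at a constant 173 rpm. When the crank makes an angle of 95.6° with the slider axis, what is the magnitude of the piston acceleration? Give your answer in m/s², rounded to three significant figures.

11.6

ω = 2π·173/60 = 18.12 rad/s
x(θ) = r cosθ + √(L² − r² sin²θ); with ω constant, a = ω²·d²x/dθ².
d²x/dθ² = −r cosθ − r²(cos2θ)/√u − r⁴ sin²2θ/(4u^{3/2}),  u = L² − r² sin²θ = 0.0853625 m².
Substituting r = 0.089 m, L = 0.3053 m, θ = 95.6°: d²x/dθ² = +0.035256 m.
a = ω²·d²x/dθ² = (18.12)²·(+0.035256) = +11.571 m/s²;  |a| = 11.571 m/s².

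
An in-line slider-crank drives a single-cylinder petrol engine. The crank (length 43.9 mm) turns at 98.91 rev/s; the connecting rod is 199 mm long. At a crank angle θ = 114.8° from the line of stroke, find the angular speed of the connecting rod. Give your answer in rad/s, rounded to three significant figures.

58.7

ω = 621.5 rad/s (converted from 98.91 rev/s).
The rod makes angle φ with the slider axis where L sinφ = r sinθ; differentiating, L cosφ·φ̇ = r ω cosθ.
L cosφ = √(L² − r² sin²θ) = 0.19497 m.
|ω_rod| = r ω |cosθ| / √(L² − r² sin²θ) = 0.0439·621.5·0.41945/0.19497 = 58.695 rad/s.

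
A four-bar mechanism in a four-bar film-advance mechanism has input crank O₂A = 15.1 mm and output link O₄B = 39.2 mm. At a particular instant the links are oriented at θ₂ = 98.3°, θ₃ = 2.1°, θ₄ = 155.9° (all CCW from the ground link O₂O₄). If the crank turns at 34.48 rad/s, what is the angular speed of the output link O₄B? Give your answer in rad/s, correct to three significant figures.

29.9

ω₂ = 34.48 rad/s
Differentiating the loop-closure r₂e^{iθ₂}+r₃e^{iθ₃}=r₁+r₄e^{iθ₄} gives r₂ω₂e^{iθ₂}+r₃ω₃e^{iθ₃}=r₄ω₄e^{iθ₄}.
Eliminating the other unknown: ω₄ = r₂ω₂ sin(θ₂−θ₃) / [r₄ sin(θ₄−θ₃)].
Numerator sine = +0.99415; denominator sine = +0.44151.
Result = 0.0151·34.48·(+0.99415) / (0.0392·(+0.44151)) = +29.907 rad/s; magnitude 29.907 rad/s.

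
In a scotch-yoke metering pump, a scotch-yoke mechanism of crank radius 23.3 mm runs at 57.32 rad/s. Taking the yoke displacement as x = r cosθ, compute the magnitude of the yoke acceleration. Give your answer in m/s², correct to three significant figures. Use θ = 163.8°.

ω = 57.32 rad/s
x = r cosθ ⇒ ẍ = −rω² cosθ (ω constant).
|a| = rω²|cosθ| = 0.0233·(57.32)²·|cos 163.8°| = 73.514 m/s².

73.5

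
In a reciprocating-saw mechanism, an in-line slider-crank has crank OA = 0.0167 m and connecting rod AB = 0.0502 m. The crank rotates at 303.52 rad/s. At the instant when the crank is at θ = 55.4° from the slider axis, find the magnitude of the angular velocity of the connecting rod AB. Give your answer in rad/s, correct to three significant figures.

ω = 303.5 rad/s
The rod makes angle φ with the slider axis where L sinφ = r sinθ; differentiating, L cosφ·φ̇ = r ω cosθ.
L cosφ = √(L² − r² sin²θ) = 0.048281 m.
|ω_rod| = r ω |cosθ| / √(L² − r² sin²θ) = 0.0167·303.5·0.56784/0.048281 = 59.615 rad/s.

59.6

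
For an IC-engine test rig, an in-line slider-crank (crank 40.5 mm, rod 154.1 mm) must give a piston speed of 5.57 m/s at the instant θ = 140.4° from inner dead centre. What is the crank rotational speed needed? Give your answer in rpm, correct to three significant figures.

2590

For an in-line slider-crank, |v_piston| = rω|sinθ|·[1 + r cosθ/√(L² − r² sin²θ)].
With r = 0.0405 m, L = 0.1541 m, θ = 140.4°: the bracketed kinematic factor |dx/dθ| = 0.020513 m.
ω = v/|dx/dθ| = 5.57/0.020513 = 271.54 rad/s.
N = 60ω/(2π) = 2593 rpm.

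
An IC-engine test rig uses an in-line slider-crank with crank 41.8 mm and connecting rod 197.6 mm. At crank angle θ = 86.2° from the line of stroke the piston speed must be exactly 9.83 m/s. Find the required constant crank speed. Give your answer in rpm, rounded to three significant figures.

2220

For an in-line slider-crank, |v_piston| = rω|sinθ|·[1 + r cosθ/√(L² − r² sin²θ)].
With r = 0.0418 m, L = 0.1976 m, θ = 86.2°: the bracketed kinematic factor |dx/dθ| = 0.042306 m.
ω = v/|dx/dθ| = 9.83/0.042306 = 232.35 rad/s.
N = 60ω/(2π) = 2218.8 rpm.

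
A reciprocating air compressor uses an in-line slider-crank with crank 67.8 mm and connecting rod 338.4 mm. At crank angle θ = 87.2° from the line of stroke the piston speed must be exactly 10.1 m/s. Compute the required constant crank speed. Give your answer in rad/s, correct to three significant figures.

148

For an in-line slider-crank, |v_piston| = rω|sinθ|·[1 + r cosθ/√(L² − r² sin²θ)].
With r = 0.0678 m, L = 0.3384 m, θ = 87.2°: the bracketed kinematic factor |dx/dθ| = 0.068396 m.
ω = v/|dx/dθ| = 10.1/0.068396 = 147.67 rad/s.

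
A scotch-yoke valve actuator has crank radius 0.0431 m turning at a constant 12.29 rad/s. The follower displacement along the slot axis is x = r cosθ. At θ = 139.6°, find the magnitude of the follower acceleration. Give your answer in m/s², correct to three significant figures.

ω = 12.29 rad/s
x = r cosθ ⇒ ẍ = −rω² cosθ (ω constant).
|a| = rω²|cosθ| = 0.0431·(12.29)²·|cos 139.6°| = 4.9576 m/s².

4.96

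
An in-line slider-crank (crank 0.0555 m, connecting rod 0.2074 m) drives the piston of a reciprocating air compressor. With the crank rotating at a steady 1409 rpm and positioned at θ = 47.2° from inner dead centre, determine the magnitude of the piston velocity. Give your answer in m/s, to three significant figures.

ω = 2π·1409/60 = 147.6 rad/s
For an in-line slider-crank, x = r cosθ + √(L² − r² sin²θ), so v = −rω sinθ·[1 + r cosθ/√(L² − r² sin²θ)].
With r = 0.0555 m, L = 0.2074 m, θ = 47.2°: √(L² − r² sin²θ) = 0.20336 m.
v = −0.0555·147.6·0.73373·[1 + 0.0555·0.67944/0.20336] = -7.1227 m/s.
|v| = 7.1227 m/s.

7.12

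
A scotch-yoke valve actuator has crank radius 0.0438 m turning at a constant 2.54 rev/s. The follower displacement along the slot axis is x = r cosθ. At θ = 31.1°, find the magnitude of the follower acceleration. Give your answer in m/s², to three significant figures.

9.55

ω = 15.96 rad/s (from 2.54 rev/s).
x = r cosθ ⇒ ẍ = −rω² cosθ (ω constant).
|a| = rω²|cosθ| = 0.0438·(15.96)²·|cos 31.1°| = 9.5524 m/s².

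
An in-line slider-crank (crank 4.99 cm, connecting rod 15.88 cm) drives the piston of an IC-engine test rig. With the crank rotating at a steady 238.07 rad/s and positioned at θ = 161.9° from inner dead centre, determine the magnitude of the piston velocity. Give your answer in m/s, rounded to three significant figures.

2.58

ω = 238.1 rad/s
For an in-line slider-crank, x = r cosθ + √(L² − r² sin²θ), so v = −rω sinθ·[1 + r cosθ/√(L² − r² sin²θ)].
With r = 0.0499 m, L = 0.1588 m, θ = 161.9°: √(L² − r² sin²θ) = 0.15804 m.
v = −0.0499·238.1·0.31068·[1 + 0.0499·-0.95052/0.15804] = -2.5831 m/s.
|v| = 2.5831 m/s.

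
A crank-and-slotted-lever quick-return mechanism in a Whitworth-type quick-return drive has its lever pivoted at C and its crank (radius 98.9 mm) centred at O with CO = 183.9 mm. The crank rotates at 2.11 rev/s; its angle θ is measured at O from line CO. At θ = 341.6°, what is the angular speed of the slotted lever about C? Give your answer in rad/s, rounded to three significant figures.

4.59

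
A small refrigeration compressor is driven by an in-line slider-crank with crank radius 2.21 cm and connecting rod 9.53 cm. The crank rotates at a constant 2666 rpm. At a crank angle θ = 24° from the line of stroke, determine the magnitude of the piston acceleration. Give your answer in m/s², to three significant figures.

ω = 2π·2666/60 = 279.2 rad/s
x(θ) = r cosθ + √(L² − r² sin²θ); with ω constant, a = ω²·d²x/dθ².
d²x/dθ² = −r cosθ − r²(cos2θ)/√u − r⁴ sin²2θ/(4u^{3/2}),  u = L² − r² sin²θ = 0.00900129 m².
Substituting r = 0.0221 m, L = 0.0953 m, θ = 24°: d²x/dθ² = -0.023673 m.
a = ω²·d²x/dθ² = (279.2)²·(-0.023673) = -1845.1 m/s²;  |a| = 1845.1 m/s².

1850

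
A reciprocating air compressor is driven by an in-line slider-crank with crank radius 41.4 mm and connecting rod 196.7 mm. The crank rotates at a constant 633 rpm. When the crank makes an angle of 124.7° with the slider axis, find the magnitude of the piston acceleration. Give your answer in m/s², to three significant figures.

ω = 2π·633/60 = 66.29 rad/s
x(θ) = r cosθ + √(L² − r² sin²θ); with ω constant, a = ω²·d²x/dθ².
d²x/dθ² = −r cosθ − r²(cos2θ)/√u − r⁴ sin²2θ/(4u^{3/2}),  u = L² − r² sin²θ = 0.0375324 m².
Substituting r = 0.0414 m, L = 0.1967 m, θ = 124.7°: d²x/dθ² = +0.026592 m.
a = ω²·d²x/dθ² = (66.29)²·(+0.026592) = +116.85 m/s²;  |a| = 116.85 m/s².

117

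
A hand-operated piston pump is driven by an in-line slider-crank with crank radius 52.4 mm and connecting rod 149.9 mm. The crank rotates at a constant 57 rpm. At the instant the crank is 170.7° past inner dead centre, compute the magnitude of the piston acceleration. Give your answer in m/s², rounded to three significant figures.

1.22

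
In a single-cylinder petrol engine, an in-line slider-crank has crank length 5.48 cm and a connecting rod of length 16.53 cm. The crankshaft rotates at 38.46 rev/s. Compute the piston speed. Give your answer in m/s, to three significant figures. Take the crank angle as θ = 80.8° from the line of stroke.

13.8

ω = 2π·38.5 = 241.7 rad/s
For an in-line slider-crank, x = r cosθ + √(L² − r² sin²θ), so v = −rω sinθ·[1 + r cosθ/√(L² − r² sin²θ)].
With r = 0.0548 m, L = 0.1653 m, θ = 80.8°: √(L² − r² sin²θ) = 0.1562 m.
v = −0.0548·241.7·0.98714·[1 + 0.0548·0.15988/0.1562] = -13.805 m/s.
|v| = 13.805 m/s.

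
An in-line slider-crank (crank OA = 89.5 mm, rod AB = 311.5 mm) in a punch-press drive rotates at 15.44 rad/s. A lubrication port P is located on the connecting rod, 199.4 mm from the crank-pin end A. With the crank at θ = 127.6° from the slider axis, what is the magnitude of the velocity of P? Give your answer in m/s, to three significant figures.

ω = 15.44 rad/s.  Crank-pin speed |V_A| = rω = 1.3819 m/s, perpendicular to OA.
Rod angle: sinφ = −(r/L) sinθ ⇒ φ = -13.158°; ω_rod = −rω cosθ/√(L²−r²sin²θ) = +2.7797 rad/s.
V_P = V_A + ω_rod × AP, with AP = 0.1994 m along the rod.
Components: V_Px = −rω sinθ − a·ω_rod·sinφ = -0.96867 m/s;  V_Py = rω cosθ + a·ω_rod·cosφ = -0.30342 m/s.
|V_P| = √(V_Px² + V_Py²) = 1.0151 m/s.

1.02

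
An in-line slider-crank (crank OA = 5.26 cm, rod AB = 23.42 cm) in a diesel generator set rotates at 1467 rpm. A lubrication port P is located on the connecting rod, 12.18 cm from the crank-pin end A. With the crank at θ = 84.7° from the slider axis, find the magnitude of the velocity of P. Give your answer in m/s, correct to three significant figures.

ω = 153.6 rad/s.  Crank-pin speed |V_A| = rω = 8.0806 m/s, perpendicular to OA.
Rod angle: sinφ = −(r/L) sinθ ⇒ φ = -12.923°; ω_rod = −rω cosθ/√(L²−r²sin²θ) = -3.2699 rad/s.
V_P = V_A + ω_rod × AP, with AP = 0.1218 m along the rod.
Components: V_Px = −rω sinθ − a·ω_rod·sinφ = -8.1351 m/s;  V_Py = rω cosθ + a·ω_rod·cosφ = +0.35823 m/s.
|V_P| = √(V_Px² + V_Py²) = 8.143 m/s.

8.14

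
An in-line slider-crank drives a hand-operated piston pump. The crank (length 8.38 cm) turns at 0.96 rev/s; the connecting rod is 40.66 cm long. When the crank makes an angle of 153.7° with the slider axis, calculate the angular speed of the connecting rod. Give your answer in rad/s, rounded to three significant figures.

1.12

ω = 6.032 rad/s (converted from 0.96 rev/s).
The rod makes angle φ with the slider axis where L sinφ = r sinθ; differentiating, L cosφ·φ̇ = r ω cosθ.
L cosφ = √(L² − r² sin²θ) = 0.4049 m.
|ω_rod| = r ω |cosθ| / √(L² − r² sin²θ) = 0.0838·6.032·0.89649/0.4049 = 1.1192 rad/s.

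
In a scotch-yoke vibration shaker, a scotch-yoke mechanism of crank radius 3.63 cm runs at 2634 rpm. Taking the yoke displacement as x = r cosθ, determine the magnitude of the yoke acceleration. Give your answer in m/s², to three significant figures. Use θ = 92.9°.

ω = 275.8 rad/s (from 2634 rpm).
x = r cosθ ⇒ ẍ = −rω² cosθ (ω constant).
|a| = rω²|cosθ| = 0.0363·(275.8)²·|cos 92.9°| = 139.73 m/s².

140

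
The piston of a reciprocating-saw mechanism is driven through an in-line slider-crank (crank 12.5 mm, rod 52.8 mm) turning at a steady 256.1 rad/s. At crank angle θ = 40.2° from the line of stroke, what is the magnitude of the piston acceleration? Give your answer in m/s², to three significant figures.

ω = 256.1 rad/s
x(θ) = r cosθ + √(L² − r² sin²θ); with ω constant, a = ω²·d²x/dθ².
d²x/dθ² = −r cosθ − r²(cos2θ)/√u − r⁴ sin²2θ/(4u^{3/2}),  u = L² − r² sin²θ = 0.00272274 m².
Substituting r = 0.0125 m, L = 0.0528 m, θ = 40.2°: d²x/dθ² = -0.010089 m.
a = ω²·d²x/dθ² = (256.1)²·(-0.010089) = -661.68 m/s²;  |a| = 661.68 m/s².

662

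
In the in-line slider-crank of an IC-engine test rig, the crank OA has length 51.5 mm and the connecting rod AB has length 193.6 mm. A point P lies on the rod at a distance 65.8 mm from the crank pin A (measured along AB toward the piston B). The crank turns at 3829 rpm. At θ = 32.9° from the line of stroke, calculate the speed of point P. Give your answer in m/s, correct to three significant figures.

16.6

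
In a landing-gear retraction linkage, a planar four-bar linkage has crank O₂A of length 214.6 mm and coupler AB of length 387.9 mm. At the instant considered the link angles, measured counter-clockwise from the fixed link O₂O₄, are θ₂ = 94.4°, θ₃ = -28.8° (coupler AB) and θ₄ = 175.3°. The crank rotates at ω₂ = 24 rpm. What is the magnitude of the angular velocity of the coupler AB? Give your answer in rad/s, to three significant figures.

3.36

ω₂ = 2.513 rad/s (from 24 rpm).
Differentiating the loop-closure r₂e^{iθ₂}+r₃e^{iθ₃}=r₁+r₄e^{iθ₄} gives r₂ω₂e^{iθ₂}+r₃ω₃e^{iθ₃}=r₄ω₄e^{iθ₄}.
Eliminating the other unknown: ω₃ = r₂ω₂ sin(θ₄−θ₂) / [r₃ sin(θ₃−θ₄)].
Numerator sine = +0.98741; denominator sine = +0.40833.
Result = 0.2146·2.513·(+0.98741) / (0.3879·(+0.40833)) = +3.3623 rad/s; magnitude 3.3623 rad/s.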